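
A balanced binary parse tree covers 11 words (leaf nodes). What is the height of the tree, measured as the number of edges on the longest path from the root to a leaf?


In a balanced binary tree with n leaves the deepest leaf is ceil(log2(n)) edges below the root.
log2(11) = 3.4594
ceil(3.4594) = 4
height (edges) = 4

4


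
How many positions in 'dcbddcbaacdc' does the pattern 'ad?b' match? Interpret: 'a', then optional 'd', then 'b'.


Pattern: ad?b means 'a', then optional 'd', then 'b'.
Scanning 'dcbddcbaacdc' position-by-position:
  Pos 0: window 'dcb' -> no
  Pos 1: window 'cbd' -> no
  Pos 2: window 'bdd' -> no
  Pos 3: window 'ddc' -> no
  Pos 4: window 'dcb' -> no
  Pos 5: window 'cba' -> no
  Pos 6: window 'baa' -> no
  Pos 7: window 'aac' -> no
  Pos 8: window 'acd' -> no
  Pos 9: window 'cdc' -> no
  Pos 10: window 'dc' -> no
  Pos 11: window 'c' -> no
Total matches: 0

0


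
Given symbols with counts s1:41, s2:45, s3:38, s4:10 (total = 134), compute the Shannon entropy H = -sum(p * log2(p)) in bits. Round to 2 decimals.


Computing entropy H = -sum(p_i * log2(p_i)):
  s1: p = 41/134 = 0.3060, -p*log2(p) = 0.5228
  s2: p = 45/134 = 0.3358, -p*log2(p) = 0.5287
  s3: p = 38/134 = 0.2836, -p*log2(p) = 0.5156
  s4: p = 10/134 = 0.0746, -p*log2(p) = 0.2794
H = sum of terms = 1.8465
Rounded to 2 decimals: 1.85

1.85


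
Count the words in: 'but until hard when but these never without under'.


Counting words by splitting on spaces:
  Word 1: 'but'
  Word 2: 'until'
  Word 3: 'hard'
  Word 4: 'when'
  Word 5: 'but'
  Word 6: 'these'
  Word 7: 'never'
  Word 8: 'without'
  Word 9: 'under'
Total words: 9

9


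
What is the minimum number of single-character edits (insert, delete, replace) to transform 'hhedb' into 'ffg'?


Building DP table for s1='hhedb' (len 5) and s2='ffg' (len 3):
       f  f  g
    0  1  2  3
  h 1  1  2  3
  h 2  2  2  3
  e 3  3  3  3
  d 4  4  4  4
  b 5  5  5  5
Edit distance = dp[5][3] = 5

5


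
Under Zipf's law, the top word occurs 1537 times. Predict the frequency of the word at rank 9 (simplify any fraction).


Zipf's law: freq(rank) = f1 / rank
f1 = 1537, rank = 9
freq = 1537 / 9
GCD(1537, 9) = 1
Simplified: 1537/9

1537/9


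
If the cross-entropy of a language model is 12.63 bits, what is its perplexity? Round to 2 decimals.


Perplexity formula: PP = 2^H
H = 12.63
PP = 2^12.63
Decompose: 2^12.63 = 2^12 * 2^0.63
2^12 = 4096, 2^0.63 ~ 1.5475650
PP ~ 4096 * 1.5475650 = 6338.8262400
Rounded to 2 decimals: 6338.83

6338.83


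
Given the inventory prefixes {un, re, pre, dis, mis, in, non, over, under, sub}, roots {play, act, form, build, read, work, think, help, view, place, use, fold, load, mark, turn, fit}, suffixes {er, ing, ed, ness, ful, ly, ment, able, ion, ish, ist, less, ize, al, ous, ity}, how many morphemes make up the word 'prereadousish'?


Segmenting 'prereadousish' against the inventory:
  'pre' -> prefix (morpheme 1)
  'read' -> root (morpheme 2)
  'ous' -> suffix (morpheme 3)
  'ish' -> suffix (morpheme 4)
Total morphemes: 4

4


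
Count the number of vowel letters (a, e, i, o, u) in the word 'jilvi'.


Scanning each character of 'jilvi':
  Position 1: 'j' -> consonant (running count: 0)
  Position 2: 'i' -> vowel (running count: 1)
  Position 3: 'l' -> consonant (running count: 1)
  Position 4: 'v' -> consonant (running count: 1)
  Position 5: 'i' -> vowel (running count: 2)
Total vowels: 2

2


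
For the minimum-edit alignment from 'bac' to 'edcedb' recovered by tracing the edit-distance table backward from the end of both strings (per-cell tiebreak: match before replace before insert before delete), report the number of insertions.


Edit distance = 5. Backtracking from cell (3, 6) with preference match > replace > insert > delete,
then listing the resulting alignment 'bac' -> 'edcedb' left to right:
  Step 1: replace b->e
  Step 2: replace a->d
  Step 3: keep 'c'
  Step 4: insert 'e' [insertion #1]
  Step 5: insert 'd' [insertion #2]
  Step 6: insert 'b' [insertion #3]
Total insertions: 3

3


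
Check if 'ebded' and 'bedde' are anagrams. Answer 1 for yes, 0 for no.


Sort characters of 'ebded': 'bddee'
Sort characters of 'bedde': 'bddee'
Sorted forms match -> they ARE anagrams
Result: 1

1


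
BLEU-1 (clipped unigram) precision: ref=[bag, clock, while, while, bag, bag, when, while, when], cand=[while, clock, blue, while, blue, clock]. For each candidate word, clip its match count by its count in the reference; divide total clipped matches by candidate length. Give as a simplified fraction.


Reference word counts: {'bag': 3, 'clock': 1, 'when': 2, 'while': 3}
Checking each candidate word (with clipping):
  'while' -> in reference (ref count 3, used 1/3) -> match (matches: 1)
  'clock' -> in reference (ref count 1, used 1/1) -> match (matches: 2)
  'blue' -> not in reference -> no match (matches: 2)
  'while' -> in reference (ref count 3, used 2/3) -> match (matches: 3)
  'blue' -> not in reference -> no match (matches: 3)
  'clock' -> ref count 1 already used up (1/1) -> clipped, no match (matches: 3)
Clipped matches: 3, Candidate length: 6
Precision = 3/6 = 1/2

1/2


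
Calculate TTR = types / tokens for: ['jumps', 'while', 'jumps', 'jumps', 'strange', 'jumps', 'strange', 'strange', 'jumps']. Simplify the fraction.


Tokens: 9
Unique types: ('jumps', 'strange', 'while') = 3
TTR = 3/9
Simplify: divide both by 3 -> 1/3
TTR = 1/3

1/3


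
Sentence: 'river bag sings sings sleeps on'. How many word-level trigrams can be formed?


Word trigrams from [6] words:
  Trigram 1: (river bag sings)
  Trigram 2: (bag sings sings)
  Trigram 3: (sings sings sleeps)
  Trigram 4: (sings sleeps on)
Total word trigrams: 6 - 2 = 4

4


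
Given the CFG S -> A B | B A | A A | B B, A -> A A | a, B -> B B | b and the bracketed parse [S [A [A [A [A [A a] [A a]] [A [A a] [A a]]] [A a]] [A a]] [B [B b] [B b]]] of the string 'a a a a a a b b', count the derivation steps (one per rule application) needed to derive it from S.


Every bracketed nonterminal node [X ...] in the tree is produced by exactly one rule application.
Reading the tree off as a leftmost derivation:
  Step 1: S  =>  A B   (applied S -> A B)
  Step 2: A B  =>  A A B   (applied A -> A A)
  Step 3: A A B  =>  A A A B   (applied A -> A A)
  Step 4: A A A B  =>  A A A A B   (applied A -> A A)
  Step 5: A A A A B  =>  A A A A A B   (applied A -> A A)
  Step 6: A A A A A B  =>  a A A A A B   (applied A -> a)
  Step 7: a A A A A B  =>  a a A A A B   (applied A -> a)
  Step 8: a a A A A B  =>  a a A A A A B   (applied A -> A A)
  Step 9: a a A A A A B  =>  a a a A A A B   (applied A -> a)
  Step 10: a a a A A A B  =>  a a a a A A B   (applied A -> a)
  Step 11: a a a a A A B  =>  a a a a a A B   (applied A -> a)
  Step 12: a a a a a A B  =>  a a a a a a B   (applied A -> a)
  Step 13: a a a a a a B  =>  a a a a a a B B   (applied B -> B B)
  Step 14: a a a a a a B B  =>  a a a a a a b B   (applied B -> b)
  Step 15: a a a a a a b B  =>  a a a a a a b b   (applied B -> b)
Final yield: a a a a a a b b
Total rewrite steps: 15

15


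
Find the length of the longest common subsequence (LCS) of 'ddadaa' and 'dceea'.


DP table for LCS of 'ddadaa' and 'dceea':
       d  c  e  e  a
    0  0  0  0  0  0
  d 0  1  1  1  1  1
  d 0  1  1  1  1  1
  a 0  1  1  1  1  2
  d 0  1  1  1  1  2
  a 0  1  1  1  1  2
  a 0  1  1  1  1  2
LCS: 'da'
LCS length = 2

2


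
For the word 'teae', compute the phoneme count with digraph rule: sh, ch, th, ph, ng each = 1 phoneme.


Parsing 'teae' greedily, digraphs first:
  't' -> consonant phoneme (phonemes so far: 1)
  'e' -> vowel phoneme (phonemes so far: 2)
  'a' -> vowel phoneme (phonemes so far: 3)
  'e' -> vowel phoneme (phonemes so far: 4)
Total phonemes: 4

4


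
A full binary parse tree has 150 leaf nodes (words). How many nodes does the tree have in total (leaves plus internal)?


Leaf nodes (terminals): 150
Internal nodes = n - 1 = 150 - 1 = 149
Total = leaves + internal = 150 + 149 = 299

299


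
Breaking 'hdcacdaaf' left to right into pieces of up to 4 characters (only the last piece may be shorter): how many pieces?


'hdcacdaaf' has 9 characters.
Chunking with max size 4:
  Chunk 1: 'hdca' (positions 0-3)
  Chunk 2: 'cdaa' (positions 4-7)
  Chunk 3: 'f' (positions 8-8)
Total chunks: ceil(9 / 4) = 3

3


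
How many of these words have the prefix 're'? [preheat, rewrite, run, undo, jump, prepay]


Checking each word for prefix 're':
  'preheat' -> no (count: 0)
  'rewrite' -> YES, starts with 're' (count: 1)
  'run' -> no (count: 1)
  'undo' -> no (count: 1)
  'jump' -> no (count: 1)
  'prepay' -> no (count: 1)
Total with prefix 're': 1

1


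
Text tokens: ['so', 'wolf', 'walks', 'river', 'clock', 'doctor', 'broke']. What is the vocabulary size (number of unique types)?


Listing all tokens and tracking unique types:
  Token 1: 'so' -> NEW (unique so far: 1)
  Token 2: 'wolf' -> NEW (unique so far: 2)
  Token 3: 'walks' -> NEW (unique so far: 3)
  Token 4: 'river' -> NEW (unique so far: 4)
  Token 5: 'clock' -> NEW (unique so far: 5)
  Token 6: 'doctor' -> NEW (unique so far: 6)
  Token 7: 'broke' -> NEW (unique so far: 7)
Unique types: ('broke', 'clock', 'doctor', 'river', 'so', 'walks', 'wolf')
Vocabulary size: 7

7


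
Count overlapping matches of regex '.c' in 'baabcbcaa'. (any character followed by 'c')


Pattern: .c means any character followed by 'c'.
Scanning 'baabcbcaa' position-by-position:
  Pos 0: window 'ba' -> no
  Pos 1: window 'aa' -> no
  Pos 2: window 'ab' -> no
  Pos 3: window 'bc' -> MATCH
  Pos 4: window 'cb' -> no
  Pos 5: window 'bc' -> MATCH
  Pos 6: window 'ca' -> no
  Pos 7: window 'aa' -> no
  Pos 8: window 'a' -> no
Total matches: 2

2


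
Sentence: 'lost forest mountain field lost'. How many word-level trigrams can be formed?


Word trigrams from [5] words:
  Trigram 1: (lost forest mountain)
  Trigram 2: (forest mountain field)
  Trigram 3: (mountain field lost)
Total word trigrams: 5 - 2 = 3

3


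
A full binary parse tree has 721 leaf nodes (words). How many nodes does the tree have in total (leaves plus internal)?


Leaf nodes (terminals): 721
Internal nodes = n - 1 = 721 - 1 = 720
Total = leaves + internal = 721 + 720 = 1441

1441


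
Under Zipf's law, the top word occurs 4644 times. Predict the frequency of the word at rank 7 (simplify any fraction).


Zipf's law: freq(rank) = f1 / rank
f1 = 4644, rank = 7
freq = 4644 / 7
GCD(4644, 7) = 1
Simplified: 4644/7

4644/7


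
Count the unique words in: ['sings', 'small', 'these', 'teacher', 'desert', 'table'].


Listing all tokens and tracking unique types:
  Token 1: 'sings' -> NEW (unique so far: 1)
  Token 2: 'small' -> NEW (unique so far: 2)
  Token 3: 'these' -> NEW (unique so far: 3)
  Token 4: 'teacher' -> NEW (unique so far: 4)
  Token 5: 'desert' -> NEW (unique so far: 5)
  Token 6: 'table' -> NEW (unique so far: 6)
Unique types: ('desert', 'sings', 'small', 'table', 'teacher', 'these')
Vocabulary size: 6

6


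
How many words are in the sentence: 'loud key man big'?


Counting words by splitting on spaces:
  Word 1: 'loud'
  Word 2: 'key'
  Word 3: 'man'
  Word 4: 'big'
Total words: 4

4


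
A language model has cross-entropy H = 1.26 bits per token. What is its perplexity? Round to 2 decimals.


Perplexity formula: PP = 2^H
H = 1.26
PP = 2^1.26
Decompose: 2^1.26 = 2^1 * 2^0.26
2^1 = 2, 2^0.26 ~ 1.1974787
PP ~ 2 * 1.1974787 = 2.3949574
Rounded to 2 decimals: 2.39

2.39


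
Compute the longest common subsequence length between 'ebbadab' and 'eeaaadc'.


DP table for LCS of 'ebbadab' and 'eeaaadc':
       e  e  a  a  a  d  c
    0  0  0  0  0  0  0  0
  e 0  1  1  1  1  1  1  1
  b 0  1  1  1  1  1  1  1
  b 0  1  1  1  1  1  1  1
  a 0  1  1  2  2  2  2  2
  d 0  1  1  2  2  2  3  3
  a 0  1  1  2  3  3  3  3
  b 0  1  1  2  3  3  3  3
LCS: 'ead'
LCS length = 3

3


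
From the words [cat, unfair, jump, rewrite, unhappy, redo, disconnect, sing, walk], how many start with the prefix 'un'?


Checking each word for prefix 'un':
  'cat' -> no (count: 0)
  'unfair' -> YES, starts with 'un' (count: 1)
  'jump' -> no (count: 1)
  'rewrite' -> no (count: 1)
  'unhappy' -> YES, starts with 'un' (count: 2)
  'redo' -> no (count: 2)
  'disconnect' -> no (count: 2)
  'sing' -> no (count: 2)
  'walk' -> no (count: 2)
Total with prefix 'un': 2

2


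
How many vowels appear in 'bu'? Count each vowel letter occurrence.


Scanning each character of 'bu':
  Position 1: 'b' -> consonant (running count: 0)
  Position 2: 'u' -> vowel (running count: 1)
Total vowels: 1

1


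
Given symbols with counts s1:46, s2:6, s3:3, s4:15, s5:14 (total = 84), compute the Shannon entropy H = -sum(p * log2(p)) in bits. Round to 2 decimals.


Computing entropy H = -sum(p_i * log2(p_i)):
  s1: p = 46/84 = 0.5476, -p*log2(p) = 0.4757
  s2: p = 6/84 = 0.0714, -p*log2(p) = 0.2720
  s3: p = 3/84 = 0.0357, -p*log2(p) = 0.1717
  s4: p = 15/84 = 0.1786, -p*log2(p) = 0.4438
  s5: p = 14/84 = 0.1667, -p*log2(p) = 0.4308
H = sum of terms = 1.7940
Rounded to 2 decimals: 1.79

1.79


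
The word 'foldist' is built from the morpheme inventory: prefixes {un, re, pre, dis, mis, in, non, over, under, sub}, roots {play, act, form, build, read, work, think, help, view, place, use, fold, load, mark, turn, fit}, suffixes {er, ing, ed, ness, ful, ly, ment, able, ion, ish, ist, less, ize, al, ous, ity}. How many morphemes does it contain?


Segmenting 'foldist' against the inventory:
  'fold' -> root (morpheme 1)
  'ist' -> suffix (morpheme 2)
Total morphemes: 2

2


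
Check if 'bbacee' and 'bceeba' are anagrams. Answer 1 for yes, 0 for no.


Sort characters of 'bbacee': 'abbcee'
Sort characters of 'bceeba': 'abbcee'
Sorted forms match -> they ARE anagrams
Result: 1

1


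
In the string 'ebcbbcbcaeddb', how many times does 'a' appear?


Scanning 'ebcbbcbcaeddb' for 'a':
  Position 8: 'a' -> MATCH (count: 1)
Total occurrences of 'a': 1

1


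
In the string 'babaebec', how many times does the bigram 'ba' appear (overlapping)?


Scanning 'babaebec' for bigram 'ba':
  Position 0: 'ba' -> MATCH
  Position 1: 'ab' -> no
  Position 2: 'ba' -> MATCH
  Position 3: 'ae' -> no
  Position 4: 'eb' -> no
  Position 5: 'be' -> no
  Position 6: 'ec' -> no
Total matches: 2

2


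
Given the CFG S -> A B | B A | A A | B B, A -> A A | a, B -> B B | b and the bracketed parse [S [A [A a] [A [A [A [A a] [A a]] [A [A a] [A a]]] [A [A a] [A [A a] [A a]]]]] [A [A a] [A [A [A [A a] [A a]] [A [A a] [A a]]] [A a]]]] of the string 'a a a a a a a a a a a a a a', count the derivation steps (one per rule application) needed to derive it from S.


Every bracketed nonterminal node [X ...] in the tree is produced by exactly one rule application.
Reading the tree off as a leftmost derivation:
  Step 1: S  =>  A A   (applied S -> A A)
  Step 2: A A  =>  A A A   (applied A -> A A)
  Step 3: A A A  =>  a A A   (applied A -> a)
  Step 4: a A A  =>  a A A A   (applied A -> A A)
  Step 5: a A A A  =>  a A A A A   (applied A -> A A)
  Step 6: a A A A A  =>  a A A A A A   (applied A -> A A)
  Step 7: a A A A A A  =>  a a A A A A   (applied A -> a)
  Step 8: a a A A A A  =>  a a a A A A   (applied A -> a)
  Step 9: a a a A A A  =>  a a a A A A A   (applied A -> A A)
  Step 10: a a a A A A A  =>  a a a a A A A   (applied A -> a)
  Step 11: a a a a A A A  =>  a a a a a A A   (applied A -> a)
  Step 12: a a a a a A A  =>  a a a a a A A A   (applied A -> A A)
  Step 13: a a a a a A A A  =>  a a a a a a A A   (applied A -> a)
  Step 14: a a a a a a A A  =>  a a a a a a A A A   (applied A -> A A)
  Step 15: a a a a a a A A A  =>  a a a a a a a A A   (applied A -> a)
  Step 16: a a a a a a a A A  =>  a a a a a a a a A   (applied A -> a)
  Step 17: a a a a a a a a A  =>  a a a a a a a a A A   (applied A -> A A)
  Step 18: a a a a a a a a A A  =>  a a a a a a a a a A   (applied A -> a)
  Step 19: a a a a a a a a a A  =>  a a a a a a a a a A A   (applied A -> A A)
  Step 20: a a a a a a a a a A A  =>  a a a a a a a a a A A A   (applied A -> A A)
  Step 21: a a a a a a a a a A A A  =>  a a a a a a a a a A A A A   (applied A -> A A)
  Step 22: a a a a a a a a a A A A A  =>  a a a a a a a a a a A A A   (applied A -> a)
  Step 23: a a a a a a a a a a A A A  =>  a a a a a a a a a a a A A   (applied A -> a)
  Step 24: a a a a a a a a a a a A A  =>  a a a a a a a a a a a A A A   (applied A -> A A)
  Step 25: a a a a a a a a a a a A A A  =>  a a a a a a a a a a a a A A   (applied A -> a)
  Step 26: a a a a a a a a a a a a A A  =>  a a a a a a a a a a a a a A   (applied A -> a)
  Step 27: a a a a a a a a a a a a a A  =>  a a a a a a a a a a a a a a   (applied A -> a)
Final yield: a a a a a a a a a a a a a a
Total rewrite steps: 27

27


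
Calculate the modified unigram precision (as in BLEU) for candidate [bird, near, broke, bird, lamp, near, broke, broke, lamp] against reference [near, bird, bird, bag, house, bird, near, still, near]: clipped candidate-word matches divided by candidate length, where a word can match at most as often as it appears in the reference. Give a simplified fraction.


Reference word counts: {'bag': 1, 'bird': 3, 'house': 1, 'near': 3, 'still': 1}
Checking each candidate word (with clipping):
  'bird' -> in reference (ref count 3, used 1/3) -> match (matches: 1)
  'near' -> in reference (ref count 3, used 1/3) -> match (matches: 2)
  'broke' -> not in reference -> no match (matches: 2)
  'bird' -> in reference (ref count 3, used 2/3) -> match (matches: 3)
  'lamp' -> not in reference -> no match (matches: 3)
  'near' -> in reference (ref count 3, used 2/3) -> match (matches: 4)
  'broke' -> not in reference -> no match (matches: 4)
  'broke' -> not in reference -> no match (matches: 4)
  'lamp' -> not in reference -> no match (matches: 4)
Clipped matches: 4, Candidate length: 9
Precision = 4/9

4/9


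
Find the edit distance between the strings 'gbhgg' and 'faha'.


Building DP table for s1='gbhgg' (len 5) and s2='faha' (len 4):
       f  a  h  a
    0  1  2  3  4
  g 1  1  2  3  4
  b 2  2  2  3  4
  h 3  3  3  2  3
  g 4  4  4  3  3
  g 5  5  5  4  4
Edit distance = dp[5][4] = 4

4


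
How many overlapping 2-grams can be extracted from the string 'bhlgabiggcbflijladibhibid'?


String 'bhlgabiggcbflijladibhibid' has length L = 25.
Number of overlapping n-grams = L - n + 1
Substituting: 25 - 2 + 1 = 24

24


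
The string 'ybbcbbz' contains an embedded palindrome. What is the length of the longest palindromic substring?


Scanning 'ybbcbbz' for palindromic substrings.
Substring at positions 1-5: 'bbcbb'.
Check: reverse('bbcbb') = 'bbcbb' -> palindrome confirmed.
Neighbouring characters ('y' / 'z') break symmetry, so it cannot extend further.
No longer palindromic substring exists; longest length = 5

5


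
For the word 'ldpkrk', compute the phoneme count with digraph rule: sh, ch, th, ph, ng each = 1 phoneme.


Parsing 'ldpkrk' greedily, digraphs first:
  'l' -> consonant phoneme (phonemes so far: 1)
  'd' -> consonant phoneme (phonemes so far: 2)
  'p' -> consonant phoneme (phonemes so far: 3)
  'k' -> consonant phoneme (phonemes so far: 4)
  'r' -> consonant phoneme (phonemes so far: 5)
  'k' -> consonant phoneme (phonemes so far: 6)
Total phonemes: 6

6


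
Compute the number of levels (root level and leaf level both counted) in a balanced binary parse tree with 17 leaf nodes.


In a balanced binary tree with n leaves the deepest leaf is ceil(log2(n)) edges below the root,
so counting node levels inclusive of root and leaves gives ceil(log2(n)) + 1 levels.
log2(17) = 4.0875
ceil(4.0875) = 5
levels = 5 + 1 = 6

6


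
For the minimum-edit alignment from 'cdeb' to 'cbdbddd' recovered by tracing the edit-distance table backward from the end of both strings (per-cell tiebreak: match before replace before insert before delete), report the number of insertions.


Edit distance = 5. Backtracking from cell (4, 7) with preference match > replace > insert > delete,
then listing the resulting alignment 'cdeb' -> 'cbdbddd' left to right:
  Step 1: keep 'c'
  Step 2: insert 'b' [insertion #1]
  Step 3: insert 'd' [insertion #2]
  Step 4: insert 'b' [insertion #3]
  Step 5: keep 'd'
  Step 6: replace e->d
  Step 7: replace b->d
Total insertions: 3

3


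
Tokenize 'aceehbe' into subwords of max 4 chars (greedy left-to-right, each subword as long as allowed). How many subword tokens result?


'aceehbe' has 7 characters.
Chunking with max size 4:
  Chunk 1: 'acee' (positions 0-3)
  Chunk 2: 'hbe' (positions 4-6)
Total chunks: ceil(7 / 4) = 2

2


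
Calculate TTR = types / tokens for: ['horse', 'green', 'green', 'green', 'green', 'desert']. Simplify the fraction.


Tokens: 6
Unique types: ('desert', 'green', 'horse') = 3
TTR = 3/6
Simplify: divide both by 3 -> 1/2
TTR = 1/2

1/2


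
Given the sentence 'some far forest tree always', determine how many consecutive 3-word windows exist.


Word trigrams from [5] words:
  Trigram 1: (some far forest)
  Trigram 2: (far forest tree)
  Trigram 3: (forest tree always)
Total word trigrams: 5 - 2 = 3

3


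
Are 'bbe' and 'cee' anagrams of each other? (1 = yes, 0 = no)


Sort characters of 'bbe': 'bbe'
Sort characters of 'cee': 'cee'
Sorted forms differ -> they are NOT anagrams
Result: 0

0


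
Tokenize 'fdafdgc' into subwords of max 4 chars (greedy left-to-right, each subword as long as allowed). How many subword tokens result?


'fdafdgc' has 7 characters.
Chunking with max size 4:
  Chunk 1: 'fdaf' (positions 0-3)
  Chunk 2: 'dgc' (positions 4-6)
Total chunks: ceil(7 / 4) = 2

2


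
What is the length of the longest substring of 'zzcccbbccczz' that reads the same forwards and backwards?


Scanning 'zzcccbbccczz' for palindromic substrings.
Substring at positions 0-11: 'zzcccbbccczz'.
Check: reverse('zzcccbbccczz') = 'zzcccbbccczz' -> palindrome confirmed.
No longer palindromic substring exists; longest length = 12

12


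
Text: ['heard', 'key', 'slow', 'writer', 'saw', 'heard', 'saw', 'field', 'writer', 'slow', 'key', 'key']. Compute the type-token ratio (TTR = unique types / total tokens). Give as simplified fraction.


Tokens: 12
Unique types: ('field', 'heard', 'key', 'saw', 'slow', 'writer') = 6
TTR = 6/12
Simplify: divide both by 6 -> 1/2
TTR = 1/2

1/2


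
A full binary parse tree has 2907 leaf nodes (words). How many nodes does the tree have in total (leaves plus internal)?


Leaf nodes (terminals): 2907
Internal nodes = n - 1 = 2907 - 1 = 2906
Total = leaves + internal = 2907 + 2906 = 5813

5813


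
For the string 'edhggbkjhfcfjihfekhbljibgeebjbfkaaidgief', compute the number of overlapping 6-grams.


String 'edhggbkjhfcfjihfekhbljibgeebjbfkaaidgief' has length L = 40.
Number of overlapping n-grams = L - n + 1
Substituting: 40 - 6 + 1 = 35

35


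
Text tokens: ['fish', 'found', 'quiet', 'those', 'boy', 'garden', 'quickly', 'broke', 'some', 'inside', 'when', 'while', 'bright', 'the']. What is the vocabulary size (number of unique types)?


Listing all tokens and tracking unique types:
  Token 1: 'fish' -> NEW (unique so far: 1)
  Token 2: 'found' -> NEW (unique so far: 2)
  Token 3: 'quiet' -> NEW (unique so far: 3)
  Token 4: 'those' -> NEW (unique so far: 4)
  Token 5: 'boy' -> NEW (unique so far: 5)
  Token 6: 'garden' -> NEW (unique so far: 6)
  Token 7: 'quickly' -> NEW (unique so far: 7)
  Token 8: 'broke' -> NEW (unique so far: 8)
  Token 9: 'some' -> NEW (unique so far: 9)
  Token 10: 'inside' -> NEW (unique so far: 10)
  Token 11: 'when' -> NEW (unique so far: 11)
  Token 12: 'while' -> NEW (unique so far: 12)
  Token 13: 'bright' -> NEW (unique so far: 13)
  Token 14: 'the' -> NEW (unique so far: 14)
Unique types: ('boy', 'bright', 'broke', 'fish', 'found', 'garden', 'inside', 'quickly', 'quiet', 'some', 'the', 'those', 'when', 'while')
Vocabulary size: 14

14


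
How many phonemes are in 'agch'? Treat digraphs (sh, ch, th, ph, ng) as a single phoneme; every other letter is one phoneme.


Parsing 'agch' greedily, digraphs first:
  'a' -> vowel phoneme (phonemes so far: 1)
  'g' -> consonant phoneme (phonemes so far: 2)
  'ch' -> digraph (1 consonant phoneme) (phonemes so far: 3)
Total phonemes: 3

3


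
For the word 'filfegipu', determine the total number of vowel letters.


Scanning each character of 'filfegipu':
  Position 1: 'f' -> consonant (running count: 0)
  Position 2: 'i' -> vowel (running count: 1)
  Position 3: 'l' -> consonant (running count: 1)
  Position 4: 'f' -> consonant (running count: 1)
  Position 5: 'e' -> vowel (running count: 2)
  Position 6: 'g' -> consonant (running count: 2)
  Position 7: 'i' -> vowel (running count: 3)
  Position 8: 'p' -> consonant (running count: 3)
  Position 9: 'u' -> vowel (running count: 4)
Total vowels: 4

4


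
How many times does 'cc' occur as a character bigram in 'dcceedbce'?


Scanning 'dcceedbce' for bigram 'cc':
  Position 0: 'dc' -> no
  Position 1: 'cc' -> MATCH
  Position 2: 'ce' -> no
  Position 3: 'ee' -> no
  Position 4: 'ed' -> no
  Position 5: 'db' -> no
  Position 6: 'bc' -> no
  Position 7: 'ce' -> no
Total matches: 1

1


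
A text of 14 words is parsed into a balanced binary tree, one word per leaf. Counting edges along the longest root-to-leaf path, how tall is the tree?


In a balanced binary tree with n leaves the deepest leaf is ceil(log2(n)) edges below the root.
log2(14) = 3.8074
ceil(3.8074) = 4
height (edges) = 4

4


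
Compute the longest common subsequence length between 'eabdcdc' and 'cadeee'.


DP table for LCS of 'eabdcdc' and 'cadeee':
       c  a  d  e  e  e
    0  0  0  0  0  0  0
  e 0  0  0  0  1  1  1
  a 0  0  1  1  1  1  1
  b 0  0  1  1  1  1  1
  d 0  0  1  2  2  2  2
  c 0  1  1  2  2  2  2
  d 0  1  1  2  2  2  2
  c 0  1  1  2  2  2  2
LCS: 'ad'
LCS length = 2

2


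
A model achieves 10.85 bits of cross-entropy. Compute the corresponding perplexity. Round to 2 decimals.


Perplexity formula: PP = 2^H
H = 10.85
PP = 2^10.85
Decompose: 2^10.85 = 2^10 * 2^0.85
2^10 = 1024, 2^0.85 ~ 1.8025009
PP ~ 1024 * 1.8025009 = 1845.7609216
Rounded to 2 decimals: 1845.76

1845.76


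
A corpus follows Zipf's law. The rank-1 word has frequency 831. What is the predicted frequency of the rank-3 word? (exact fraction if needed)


Zipf's law: freq(rank) = f1 / rank
f1 = 831, rank = 3
freq = 831 / 3
= 277

277


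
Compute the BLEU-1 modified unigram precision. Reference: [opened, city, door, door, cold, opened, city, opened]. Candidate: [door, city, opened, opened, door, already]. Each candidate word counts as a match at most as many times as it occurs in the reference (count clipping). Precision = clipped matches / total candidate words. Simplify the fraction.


Reference word counts: {'city': 2, 'cold': 1, 'door': 2, 'opened': 3}
Checking each candidate word (with clipping):
  'door' -> in reference (ref count 2, used 1/2) -> match (matches: 1)
  'city' -> in reference (ref count 2, used 1/2) -> match (matches: 2)
  'opened' -> in reference (ref count 3, used 1/3) -> match (matches: 3)
  'opened' -> in reference (ref count 3, used 2/3) -> match (matches: 4)
  'door' -> in reference (ref count 2, used 2/2) -> match (matches: 5)
  'already' -> not in reference -> no match (matches: 5)
Clipped matches: 5, Candidate length: 6
Precision = 5/6

5/6


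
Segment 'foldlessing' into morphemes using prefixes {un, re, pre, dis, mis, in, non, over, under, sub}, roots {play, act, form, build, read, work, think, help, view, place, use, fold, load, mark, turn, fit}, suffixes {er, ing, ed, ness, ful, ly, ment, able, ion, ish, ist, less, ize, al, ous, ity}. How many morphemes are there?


Segmenting 'foldlessing' against the inventory:
  'fold' -> root (morpheme 1)
  'less' -> suffix (morpheme 2)
  'ing' -> suffix (morpheme 3)
Total morphemes: 3

3


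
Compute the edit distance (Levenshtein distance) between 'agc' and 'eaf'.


Building DP table for s1='agc' (len 3) and s2='eaf' (len 3):
       e  a  f
    0  1  2  3
  a 1  1  1  2
  g 2  2  2  2
  c 3  3  3  3
Edit distance = dp[3][3] = 3

3


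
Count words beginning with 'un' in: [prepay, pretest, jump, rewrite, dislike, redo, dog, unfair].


Checking each word for prefix 'un':
  'prepay' -> no (count: 0)
  'pretest' -> no (count: 0)
  'jump' -> no (count: 0)
  'rewrite' -> no (count: 0)
  'dislike' -> no (count: 0)
  'redo' -> no (count: 0)
  'dog' -> no (count: 0)
  'unfair' -> YES, starts with 'un' (count: 1)
Total with prefix 'un': 1

1


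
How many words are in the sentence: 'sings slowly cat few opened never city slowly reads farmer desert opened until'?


Counting words by splitting on spaces:
  Word 1: 'sings'
  Word 2: 'slowly'
  Word 3: 'cat'
  Word 4: 'few'
  Word 5: 'opened'
  Word 6: 'never'
  Word 7: 'city'
  Word 8: 'slowly'
  Word 9: 'reads'
  Word 10: 'farmer'
  Word 11: 'desert'
  Word 12: 'opened'
  Word 13: 'until'
Total words: 13

13


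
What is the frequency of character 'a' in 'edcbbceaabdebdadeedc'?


Scanning 'edcbbceaabdebdadeedc' for 'a':
  Position 7: 'a' -> MATCH (count: 1)
  Position 8: 'a' -> MATCH (count: 2)
  Position 14: 'a' -> MATCH (count: 3)
Total occurrences of 'a': 3

3


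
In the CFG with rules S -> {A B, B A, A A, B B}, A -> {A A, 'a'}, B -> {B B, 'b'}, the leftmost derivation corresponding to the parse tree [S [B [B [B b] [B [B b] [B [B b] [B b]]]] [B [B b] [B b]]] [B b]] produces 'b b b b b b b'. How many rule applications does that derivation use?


Every bracketed nonterminal node [X ...] in the tree is produced by exactly one rule application.
Reading the tree off as a leftmost derivation:
  Step 1: S  =>  B B   (applied S -> B B)
  Step 2: B B  =>  B B B   (applied B -> B B)
  Step 3: B B B  =>  B B B B   (applied B -> B B)
  Step 4: B B B B  =>  b B B B   (applied B -> b)
  Step 5: b B B B  =>  b B B B B   (applied B -> B B)
  Step 6: b B B B B  =>  b b B B B   (applied B -> b)
  Step 7: b b B B B  =>  b b B B B B   (applied B -> B B)
  Step 8: b b B B B B  =>  b b b B B B   (applied B -> b)
  Step 9: b b b B B B  =>  b b b b B B   (applied B -> b)
  Step 10: b b b b B B  =>  b b b b B B B   (applied B -> B B)
  Step 11: b b b b B B B  =>  b b b b b B B   (applied B -> b)
  Step 12: b b b b b B B  =>  b b b b b b B   (applied B -> b)
  Step 13: b b b b b b B  =>  b b b b b b b   (applied B -> b)
Final yield: b b b b b b b
Total rewrite steps: 13

13


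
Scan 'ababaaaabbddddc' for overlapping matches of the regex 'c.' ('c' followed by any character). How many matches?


Pattern: c. means 'c' followed by any character.
Scanning 'ababaaaabbddddc' position-by-position:
  Pos 0: window 'ab' -> no
  Pos 1: window 'ba' -> no
  Pos 2: window 'ab' -> no
  Pos 3: window 'ba' -> no
  Pos 4: window 'aa' -> no
  Pos 5: window 'aa' -> no
  Pos 6: window 'aa' -> no
  Pos 7: window 'ab' -> no
  Pos 8: window 'bb' -> no
  Pos 9: window 'bd' -> no
  Pos 10: window 'dd' -> no
  Pos 11: window 'dd' -> no
  Pos 12: window 'dd' -> no
  Pos 13: window 'dc' -> no
  Pos 14: window 'c' -> no
Total matches: 0

0


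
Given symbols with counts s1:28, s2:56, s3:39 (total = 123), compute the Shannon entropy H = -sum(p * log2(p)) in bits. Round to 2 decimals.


Computing entropy H = -sum(p_i * log2(p_i)):
  s1: p = 28/123 = 0.2276, -p*log2(p) = 0.4861
  s2: p = 56/123 = 0.4553, -p*log2(p) = 0.5168
  s3: p = 39/123 = 0.3171, -p*log2(p) = 0.5254
H = sum of terms = 1.5283
Rounded to 2 decimals: 1.53

1.53


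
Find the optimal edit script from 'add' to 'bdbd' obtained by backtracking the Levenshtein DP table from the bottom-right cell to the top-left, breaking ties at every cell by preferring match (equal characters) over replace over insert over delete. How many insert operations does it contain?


Edit distance = 2. Backtracking from cell (3, 4) with preference match > replace > insert > delete,
then listing the resulting alignment 'add' -> 'bdbd' left to right:
  Step 1: replace a->b
  Step 2: keep 'd'
  Step 3: insert 'b' [insertion #1]
  Step 4: keep 'd'
Total insertions: 1

1


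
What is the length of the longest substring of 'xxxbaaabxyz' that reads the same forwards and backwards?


Scanning 'xxxbaaabxyz' for palindromic substrings.
Substring at positions 2-8: 'xbaaabx'.
Check: reverse('xbaaabx') = 'xbaaabx' -> palindrome confirmed.
Neighbouring characters ('x' / 'y') break symmetry, so it cannot extend further.
No longer palindromic substring exists; longest length = 7

7


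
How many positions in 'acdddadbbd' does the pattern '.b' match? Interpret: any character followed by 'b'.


Pattern: .b means any character followed by 'b'.
Scanning 'acdddadbbd' position-by-position:
  Pos 0: window 'ac' -> no
  Pos 1: window 'cd' -> no
  Pos 2: window 'dd' -> no
  Pos 3: window 'dd' -> no
  Pos 4: window 'da' -> no
  Pos 5: window 'ad' -> no
  Pos 6: window 'db' -> MATCH
  Pos 7: window 'bb' -> MATCH
  Pos 8: window 'bd' -> no
  Pos 9: window 'd' -> no
Total matches: 2

2


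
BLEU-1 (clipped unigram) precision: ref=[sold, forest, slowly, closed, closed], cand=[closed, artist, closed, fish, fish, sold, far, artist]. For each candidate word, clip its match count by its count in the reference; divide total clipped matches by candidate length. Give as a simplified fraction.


Reference word counts: {'closed': 2, 'forest': 1, 'slowly': 1, 'sold': 1}
Checking each candidate word (with clipping):
  'closed' -> in reference (ref count 2, used 1/2) -> match (matches: 1)
  'artist' -> not in reference -> no match (matches: 1)
  'closed' -> in reference (ref count 2, used 2/2) -> match (matches: 2)
  'fish' -> not in reference -> no match (matches: 2)
  'fish' -> not in reference -> no match (matches: 2)
  'sold' -> in reference (ref count 1, used 1/1) -> match (matches: 3)
  'far' -> not in reference -> no match (matches: 3)
  'artist' -> not in reference -> no match (matches: 3)
Clipped matches: 3, Candidate length: 8
Precision = 3/8

3/8


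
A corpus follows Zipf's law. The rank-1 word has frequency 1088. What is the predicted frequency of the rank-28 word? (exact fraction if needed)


Zipf's law: freq(rank) = f1 / rank
f1 = 1088, rank = 28
freq = 1088 / 28
GCD(1088, 28) = 4
Simplified: 272/7

272/7


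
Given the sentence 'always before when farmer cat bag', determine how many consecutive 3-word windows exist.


Word trigrams from [6] words:
  Trigram 1: (always before when)
  Trigram 2: (before when farmer)
  Trigram 3: (when farmer cat)
  Trigram 4: (farmer cat bag)
Total word trigrams: 6 - 2 = 4

4


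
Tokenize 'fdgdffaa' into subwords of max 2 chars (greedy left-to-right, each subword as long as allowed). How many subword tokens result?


'fdgdffaa' has 8 characters.
Chunking with max size 2:
  Chunk 1: 'fd' (positions 0-1)
  Chunk 2: 'gd' (positions 2-3)
  Chunk 3: 'ff' (positions 4-5)
  Chunk 4: 'aa' (positions 6-7)
Total chunks: ceil(8 / 2) = 4

4


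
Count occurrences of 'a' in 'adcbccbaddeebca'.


Scanning 'adcbccbaddeebca' for 'a':
  Position 0: 'a' -> MATCH (count: 1)
  Position 7: 'a' -> MATCH (count: 2)
  Position 14: 'a' -> MATCH (count: 3)
Total occurrences of 'a': 3

3


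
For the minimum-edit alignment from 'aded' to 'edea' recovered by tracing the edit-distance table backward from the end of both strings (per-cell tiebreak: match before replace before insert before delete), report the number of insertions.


Edit distance = 2. Backtracking from cell (4, 4) with preference match > replace > insert > delete,
then listing the resulting alignment 'aded' -> 'edea' left to right:
  Step 1: replace a->e
  Step 2: keep 'd'
  Step 3: keep 'e'
  Step 4: replace d->a
Total insertions: 0

0


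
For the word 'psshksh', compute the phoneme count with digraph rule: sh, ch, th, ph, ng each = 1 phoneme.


Parsing 'psshksh' greedily, digraphs first:
  'p' -> consonant phoneme (phonemes so far: 1)
  's' -> consonant phoneme (phonemes so far: 2)
  'sh' -> digraph (1 consonant phoneme) (phonemes so far: 3)
  'k' -> consonant phoneme (phonemes so far: 4)
  'sh' -> digraph (1 consonant phoneme) (phonemes so far: 5)
Total phonemes: 5

5


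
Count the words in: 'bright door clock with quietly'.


Counting words by splitting on spaces:
  Word 1: 'bright'
  Word 2: 'door'
  Word 3: 'clock'
  Word 4: 'with'
  Word 5: 'quietly'
Total words: 5

5


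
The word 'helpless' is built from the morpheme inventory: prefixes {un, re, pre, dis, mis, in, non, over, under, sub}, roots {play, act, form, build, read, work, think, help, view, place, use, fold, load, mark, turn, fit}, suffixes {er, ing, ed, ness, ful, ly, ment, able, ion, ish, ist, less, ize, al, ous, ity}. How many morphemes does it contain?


Segmenting 'helpless' against the inventory:
  'help' -> root (morpheme 1)
  'less' -> suffix (morpheme 2)
Total morphemes: 2

2


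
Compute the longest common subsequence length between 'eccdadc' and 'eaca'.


DP table for LCS of 'eccdadc' and 'eaca':
       e  a  c  a
    0  0  0  0  0
  e 0  1  1  1  1
  c 0  1  1  2  2
  c 0  1  1  2  2
  d 0  1  1  2  2
  a 0  1  2  2  3
  d 0  1  2  2  3
  c 0  1  2  3  3
LCS: 'eca'
LCS length = 3

3


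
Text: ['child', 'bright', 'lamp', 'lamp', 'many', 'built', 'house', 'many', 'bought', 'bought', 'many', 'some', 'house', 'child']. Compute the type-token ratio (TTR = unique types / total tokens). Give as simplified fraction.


Tokens: 14
Unique types: ('bought', 'bright', 'built', 'child', 'house', 'lamp', 'many', 'some') = 8
TTR = 8/14
Simplify: divide both by 2 -> 4/7
TTR = 4/7

4/7


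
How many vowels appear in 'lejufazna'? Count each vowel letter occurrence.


Scanning each character of 'lejufazna':
  Position 1: 'l' -> consonant (running count: 0)
  Position 2: 'e' -> vowel (running count: 1)
  Position 3: 'j' -> consonant (running count: 1)
  Position 4: 'u' -> vowel (running count: 2)
  Position 5: 'f' -> consonant (running count: 2)
  Position 6: 'a' -> vowel (running count: 3)
  Position 7: 'z' -> consonant (running count: 3)
  Position 8: 'n' -> consonant (running count: 3)
  Position 9: 'a' -> vowel (running count: 4)
Total vowels: 4

4


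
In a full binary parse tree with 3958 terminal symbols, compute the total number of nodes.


Leaf nodes (terminals): 3958
Internal nodes = n - 1 = 3958 - 1 = 3957
Total = leaves + internal = 3958 + 3957 = 7915

7915


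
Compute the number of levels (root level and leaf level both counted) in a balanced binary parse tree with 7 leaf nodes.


In a balanced binary tree with n leaves the deepest leaf is ceil(log2(n)) edges below the root,
so counting node levels inclusive of root and leaves gives ceil(log2(n)) + 1 levels.
log2(7) = 2.8074
ceil(2.8074) = 3
levels = 3 + 1 = 4

4


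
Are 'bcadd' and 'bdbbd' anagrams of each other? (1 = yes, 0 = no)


Sort characters of 'bcadd': 'abcdd'
Sort characters of 'bdbbd': 'bbbdd'
Sorted forms differ -> they are NOT anagrams
Result: 0

0


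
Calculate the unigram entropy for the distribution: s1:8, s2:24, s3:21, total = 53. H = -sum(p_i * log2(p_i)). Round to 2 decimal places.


Computing entropy H = -sum(p_i * log2(p_i)):
  s1: p = 8/53 = 0.1509, -p*log2(p) = 0.4118
  s2: p = 24/53 = 0.4528, -p*log2(p) = 0.5176
  s3: p = 21/53 = 0.3962, -p*log2(p) = 0.5292
H = sum of terms = 1.4586
Rounded to 2 decimals: 1.46

1.46


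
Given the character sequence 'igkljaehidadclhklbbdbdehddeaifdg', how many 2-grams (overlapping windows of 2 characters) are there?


String 'igkljaehidadclhklbbdbdehddeaifdg' has length L = 32.
Number of overlapping n-grams = L - n + 1
Substituting: 32 - 2 + 1 = 31

31


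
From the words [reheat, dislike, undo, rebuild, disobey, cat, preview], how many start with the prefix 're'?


Checking each word for prefix 're':
  'reheat' -> YES, starts with 're' (count: 1)
  'dislike' -> no (count: 1)
  'undo' -> no (count: 1)
  'rebuild' -> YES, starts with 're' (count: 2)
  'disobey' -> no (count: 2)
  'cat' -> no (count: 2)
  'preview' -> no (count: 2)
Total with prefix 're': 2

2


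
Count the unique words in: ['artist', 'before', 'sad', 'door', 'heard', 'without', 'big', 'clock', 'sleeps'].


Listing all tokens and tracking unique types:
  Token 1: 'artist' -> NEW (unique so far: 1)
  Token 2: 'before' -> NEW (unique so far: 2)
  Token 3: 'sad' -> NEW (unique so far: 3)
  Token 4: 'door' -> NEW (unique so far: 4)
  Token 5: 'heard' -> NEW (unique so far: 5)
  Token 6: 'without' -> NEW (unique so far: 6)
  Token 7: 'big' -> NEW (unique so far: 7)
  Token 8: 'clock' -> NEW (unique so far: 8)
  Token 9: 'sleeps' -> NEW (unique so far: 9)
Unique types: ('artist', 'before', 'big', 'clock', 'door', 'heard', 'sad', 'sleeps', 'without')
Vocabulary size: 9

9
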